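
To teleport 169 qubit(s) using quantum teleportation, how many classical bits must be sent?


Quantum teleportation requires 2 classical bits per qubit teleported.
169 qubit(s) -> 2 * 169 = 338 classical bits

338


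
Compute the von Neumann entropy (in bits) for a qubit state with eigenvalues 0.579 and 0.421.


S = -p*log2(p) - (1-p)*log2(1-p)
p = 0.5790, 1-p = 0.4210
= -0.5790 * log2(0.5790) - 0.4210 * log2(0.4210)
= -(-0.4565) - (-0.5255)
= 0.9819

0.9819


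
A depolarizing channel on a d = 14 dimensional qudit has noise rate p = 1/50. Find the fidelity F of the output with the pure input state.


F = (1-p) + p/d
= (1 - 0.0200) + 0.0200/14
= 0.9800 + 0.0014
= 0.9814

0.9814


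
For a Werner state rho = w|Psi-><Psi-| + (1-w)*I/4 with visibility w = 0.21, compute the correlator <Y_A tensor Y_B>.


|Psi-> = (|01> - |10>)/sqrt(2)
For the pure Bell state, <Y_A Y_B> = -1 (Bell-state Pauli correlator).
The maximally-mixed part I/4 has tr(I/4 * P tensor P) = 0 for any traceless Pauli P.
So <Y_A Y_B>_rho = w * (-1) + (1 - w) * 0
= 0.21 * (-1)
= -0.2100

-0.2100


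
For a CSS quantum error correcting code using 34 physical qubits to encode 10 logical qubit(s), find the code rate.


Code rate R = k/n
= 10/34
= 0.2941

0.2941


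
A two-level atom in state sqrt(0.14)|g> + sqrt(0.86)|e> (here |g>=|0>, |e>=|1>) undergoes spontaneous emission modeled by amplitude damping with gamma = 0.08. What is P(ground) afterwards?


For amplitude damping with parameter gamma on state sqrt(a)|0> + sqrt(b)|1>:
alpha^2 = 0.14, beta^2 = 0.86
P(|0>) = alpha^2 + gamma * beta^2
= 0.14 + 0.08 * 0.86
= 0.14 + 0.0688
= 0.2088

0.2088


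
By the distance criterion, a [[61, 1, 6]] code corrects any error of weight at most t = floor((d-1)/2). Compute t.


Code parameters: [[61, 1, 6]], distance d = 6.
Number of correctable errors = floor((d-1)/2)
= floor((6 - 1)/2)
= floor(5/2)
= 2

2


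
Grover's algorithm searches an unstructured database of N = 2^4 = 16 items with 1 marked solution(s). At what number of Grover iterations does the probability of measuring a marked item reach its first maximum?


After j Grover iterations the success probability is P(j) = sin^2((2j+1)*theta), where sin(theta) = sqrt(k/N).
N = 2^4 = 16, k = 1
sin(theta) = sqrt(k/N) = 0.25
theta = arcsin(sqrt(k/N)) = 0.2526802551 rad
P(j) reaches its first maximum when (2j+1)*theta is as close as possible to pi/2, i.e. j = round(pi/(4*theta) - 1/2).
pi/(4*theta) - 1/2 = 2.6083
(For comparison, the common estimate pi/4 * sqrt(N/k) = 3.1416; the exact maximiser is used here.)
Optimal iterations = 3

3


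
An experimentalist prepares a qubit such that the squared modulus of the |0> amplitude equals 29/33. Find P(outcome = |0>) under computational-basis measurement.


|alpha|^2 = 29/33 = 0.8788
|beta|^2 = 1 - 29/33 = 4/33 = 0.1212
P(|0>) = |alpha|^2 = 0.8788

0.8788


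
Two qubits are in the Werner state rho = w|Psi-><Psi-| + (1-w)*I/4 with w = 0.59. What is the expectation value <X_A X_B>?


|Psi-> = (|01> - |10>)/sqrt(2)
For the pure Bell state, <X_A X_B> = -1 (Bell-state Pauli correlator).
The maximally-mixed part I/4 has tr(I/4 * P tensor P) = 0 for any traceless Pauli P.
So <X_A X_B>_rho = w * (-1) + (1 - w) * 0
= 0.59 * (-1)
= -0.5900

-0.5900


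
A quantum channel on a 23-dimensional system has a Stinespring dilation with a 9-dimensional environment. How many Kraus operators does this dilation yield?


Tracing out the environment in an orthonormal basis {|i>_E} gives Kraus operators K_i = <i|_E U |0>_E.
Number of Kraus operators = dim(H_env) = d_env
= 9

9


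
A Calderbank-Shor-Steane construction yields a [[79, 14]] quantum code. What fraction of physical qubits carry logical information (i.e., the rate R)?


Code rate R = k/n
= 14/79
= 0.1772

0.1772


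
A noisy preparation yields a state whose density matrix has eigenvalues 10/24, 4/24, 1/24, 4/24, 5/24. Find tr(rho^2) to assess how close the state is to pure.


tr(rho^2) = sum of eigenvalues squared
= (10/24)^2 + (4/24)^2 + (1/24)^2 + (4/24)^2 + (5/24)^2
= (100 + 16 + 1 + 16 + 25) / 576
= 158/576
= 0.2743

0.2743


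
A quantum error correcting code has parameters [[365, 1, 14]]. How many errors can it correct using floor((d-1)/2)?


Code parameters: [[365, 1, 14]], distance d = 14.
Number of correctable errors = floor((d-1)/2)
= floor((14 - 1)/2)
= floor(13/2)
= 6

6


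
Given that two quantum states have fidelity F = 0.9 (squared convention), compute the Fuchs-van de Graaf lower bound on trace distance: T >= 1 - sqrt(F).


Fuchs-van de Graaf (squared-fidelity convention): 1 - sqrt(F) <= T <= sqrt(1 - F).
Lower bound: T >= 1 - sqrt(F)
sqrt(F) = sqrt(0.9) = 0.9487
T >= 1 - 0.9487
T >= 0.0513

0.0513


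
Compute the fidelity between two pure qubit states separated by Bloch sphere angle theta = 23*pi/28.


For states separated by angle theta on Bloch sphere:
F = cos^2(theta/2)
theta = 23*pi/28 = 2.5806
theta/2 = 1.2903
cos(theta/2) = 0.2768
F = 0.0766

0.0766


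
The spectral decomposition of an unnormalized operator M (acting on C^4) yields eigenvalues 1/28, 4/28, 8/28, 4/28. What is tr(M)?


tr(M) = sum of eigenvalues
= 1/28 + 4/28 + 8/28 + 4/28
= 17/28
= 0.6071

0.6071


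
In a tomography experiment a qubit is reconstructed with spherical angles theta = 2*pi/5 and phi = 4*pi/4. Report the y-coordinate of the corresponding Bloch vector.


theta = 1.2566, phi = 3.1416
r_y = sin(theta)*sin(phi) = 0.9511 * 0.0000
r_y = 0.0000

0.0000


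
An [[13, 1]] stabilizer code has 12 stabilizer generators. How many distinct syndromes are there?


Each stabilizer generator gives a binary (+1 or -1) measurement outcome.
With 12 independent generators:
Total syndromes = 2^12
= 4096

4096


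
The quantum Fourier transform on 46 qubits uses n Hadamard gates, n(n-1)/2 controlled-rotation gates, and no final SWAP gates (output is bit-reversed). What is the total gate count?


Hadamard gates: 46
Controlled rotations: n*(n-1)/2 = 46*45/2 = 1035
SWAP gates: 0 (omitted)
Total = 46 + 1035
= 1081

1081


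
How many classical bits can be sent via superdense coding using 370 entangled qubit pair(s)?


Superdense coding allows 2 classical bits per shared entangled pair.
370 pair(s) -> 2 * 370 = 740 classical bits

740


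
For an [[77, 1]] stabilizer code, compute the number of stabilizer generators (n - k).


For an [[n,k]] stabilizer code:
Number of stabilizer generators = n - k
= 77 - 1
= 76

76


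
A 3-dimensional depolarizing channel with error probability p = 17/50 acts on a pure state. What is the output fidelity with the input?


F = (1-p) + p/d
= (1 - 0.3400) + 0.3400/3
= 0.6600 + 0.1133
= 0.7733

0.7733


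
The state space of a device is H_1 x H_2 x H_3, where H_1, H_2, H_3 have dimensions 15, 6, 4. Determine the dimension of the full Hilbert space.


dim(H_1 x H_2 x H_3) = 15 * 6 * 4
= 90 * 4
= 360

360


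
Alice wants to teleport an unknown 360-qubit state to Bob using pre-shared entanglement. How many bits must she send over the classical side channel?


Quantum teleportation requires 2 classical bits per qubit teleported.
360 qubit(s) -> 2 * 360 = 720 classical bits

720


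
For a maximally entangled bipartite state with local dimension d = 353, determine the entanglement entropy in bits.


For a maximally entangled state in d x d:
S = log2(d) = log2(353)
= 8.4635

8.4635


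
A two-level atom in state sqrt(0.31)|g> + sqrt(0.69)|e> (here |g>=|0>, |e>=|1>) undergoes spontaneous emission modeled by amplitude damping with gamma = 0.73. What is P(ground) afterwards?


For amplitude damping with parameter gamma on state sqrt(a)|0> + sqrt(b)|1>:
alpha^2 = 0.31, beta^2 = 0.69
P(|0>) = alpha^2 + gamma * beta^2
= 0.31 + 0.73 * 0.69
= 0.31 + 0.5037
= 0.8137

0.8137


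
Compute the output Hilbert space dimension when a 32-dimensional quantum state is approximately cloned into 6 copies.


Output space = H^(tensor 6) where dim(H) = 32
dim = 32^6
= 1024 (after 2 factors)
= 32768 (after 3 factors)
= 1048576 (after 4 factors)
= 33554432 (after 5 factors)
= 1073741824 (after 6 factors)
= 1073741824

1073741824


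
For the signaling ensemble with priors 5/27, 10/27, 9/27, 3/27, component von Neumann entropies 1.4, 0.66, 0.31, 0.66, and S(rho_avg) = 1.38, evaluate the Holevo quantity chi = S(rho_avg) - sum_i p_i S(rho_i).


chi = S(rho) - sum_i p_i * S(rho_i)
Weighted entropy = 5/27 * 1.4 + 10/27 * 0.66 + 9/27 * 0.31 + 3/27 * 0.66
= 0.6804
chi = 1.38 - 0.6804
= 0.6996

0.6996


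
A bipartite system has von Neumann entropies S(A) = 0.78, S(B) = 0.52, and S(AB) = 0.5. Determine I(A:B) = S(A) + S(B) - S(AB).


I(A:B) = S(A) + S(B) - S(AB)
= 0.78 + 0.52 - 0.5
= 0.8000

0.8000


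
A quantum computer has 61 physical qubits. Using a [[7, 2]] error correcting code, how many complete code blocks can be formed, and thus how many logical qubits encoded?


Each code block uses 7 physical qubits for 2 logical qubit(s).
Number of complete blocks = floor(61 / 7) = 8
Logical qubits = 8 * 2
= 16

16


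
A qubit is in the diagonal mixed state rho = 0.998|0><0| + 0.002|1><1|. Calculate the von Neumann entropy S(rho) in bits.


S = -p*log2(p) - (1-p)*log2(1-p)
p = 0.9980, 1-p = 0.0020
= -0.9980 * log2(0.9980) - 0.0020 * log2(0.0020)
= -(-0.0029) - (-0.0179)
= 0.0208

0.0208


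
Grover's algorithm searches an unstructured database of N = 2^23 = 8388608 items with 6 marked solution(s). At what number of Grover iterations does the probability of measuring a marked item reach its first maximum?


After j Grover iterations the success probability is P(j) = sin^2((2j+1)*theta), where sin(theta) = sqrt(k/N).
N = 2^23 = 8388608, k = 6
sin(theta) = sqrt(k/N) = 0.0008457279334
theta = arcsin(sqrt(k/N)) = 0.0008457280342 rad
P(j) reaches its first maximum when (2j+1)*theta is as close as possible to pi/2, i.e. j = round(pi/(4*theta) - 1/2).
pi/(4*theta) - 1/2 = 928.1652
(For comparison, the common estimate pi/4 * sqrt(N/k) = 928.6653; the exact maximiser is used here.)
Optimal iterations = 928

928


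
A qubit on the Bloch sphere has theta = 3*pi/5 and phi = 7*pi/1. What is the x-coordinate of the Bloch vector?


theta = 1.8850, phi = 21.9911
r_x = sin(theta)*cos(phi) = 0.9511 * -1.0000
r_x = -0.9511

-0.9511


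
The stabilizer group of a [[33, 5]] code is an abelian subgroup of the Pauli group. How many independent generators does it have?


For an [[n,k]] stabilizer code:
Number of stabilizer generators = n - k
= 33 - 5
= 28

28


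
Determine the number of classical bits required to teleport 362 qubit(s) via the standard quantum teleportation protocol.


Quantum teleportation requires 2 classical bits per qubit teleported.
362 qubit(s) -> 2 * 362 = 724 classical bits

724


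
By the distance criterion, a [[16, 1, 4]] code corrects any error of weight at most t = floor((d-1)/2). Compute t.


Code parameters: [[16, 1, 4]], distance d = 4.
Number of correctable errors = floor((d-1)/2)
= floor((4 - 1)/2)
= floor(3/2)
= 1

1


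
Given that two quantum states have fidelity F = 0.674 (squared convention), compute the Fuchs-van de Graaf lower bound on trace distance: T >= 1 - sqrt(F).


Fuchs-van de Graaf (squared-fidelity convention): 1 - sqrt(F) <= T <= sqrt(1 - F).
Lower bound: T >= 1 - sqrt(F)
sqrt(F) = sqrt(0.674) = 0.8210
T >= 1 - 0.8210
T >= 0.1790

0.1790


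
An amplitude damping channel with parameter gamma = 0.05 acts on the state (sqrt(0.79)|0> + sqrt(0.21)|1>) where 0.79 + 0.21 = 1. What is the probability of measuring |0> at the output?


For amplitude damping with parameter gamma on state sqrt(a)|0> + sqrt(b)|1>:
alpha^2 = 0.79, beta^2 = 0.21
P(|0>) = alpha^2 + gamma * beta^2
= 0.79 + 0.05 * 0.21
= 0.79 + 0.0105
= 0.8005

0.8005


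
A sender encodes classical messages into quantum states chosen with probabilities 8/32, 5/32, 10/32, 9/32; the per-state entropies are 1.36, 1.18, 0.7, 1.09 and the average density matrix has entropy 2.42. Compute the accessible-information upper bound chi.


chi = S(rho) - sum_i p_i * S(rho_i)
Weighted entropy = 8/32 * 1.36 + 5/32 * 1.18 + 10/32 * 0.7 + 9/32 * 1.09
= 1.0497
chi = 2.42 - 1.0497
= 1.3703

1.3703


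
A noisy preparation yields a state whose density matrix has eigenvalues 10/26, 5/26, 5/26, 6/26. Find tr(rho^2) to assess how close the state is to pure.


tr(rho^2) = sum of eigenvalues squared
= (10/26)^2 + (5/26)^2 + (5/26)^2 + (6/26)^2
= (100 + 25 + 25 + 36) / 676
= 186/676
= 0.2751

0.2751


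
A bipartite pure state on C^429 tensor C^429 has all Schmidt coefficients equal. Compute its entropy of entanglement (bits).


For a maximally entangled state in d x d:
S = log2(d) = log2(429)
= 8.7448

8.7448


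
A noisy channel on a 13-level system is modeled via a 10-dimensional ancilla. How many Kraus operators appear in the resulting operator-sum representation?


Tracing out the environment in an orthonormal basis {|i>_E} gives Kraus operators K_i = <i|_E U |0>_E.
Number of Kraus operators = dim(H_env) = d_env
= 10

10


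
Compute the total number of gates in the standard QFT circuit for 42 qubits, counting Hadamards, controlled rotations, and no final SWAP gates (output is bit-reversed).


Hadamard gates: 42
Controlled rotations: n*(n-1)/2 = 42*41/2 = 861
SWAP gates: 0 (omitted)
Total = 42 + 861
= 903

903


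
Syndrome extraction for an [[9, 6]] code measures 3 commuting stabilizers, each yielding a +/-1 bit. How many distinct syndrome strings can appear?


Each stabilizer generator gives a binary (+1 or -1) measurement outcome.
With 3 independent generators:
Total syndromes = 2^3
= 8

8


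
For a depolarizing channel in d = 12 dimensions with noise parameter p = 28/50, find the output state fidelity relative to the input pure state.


F = (1-p) + p/d
= (1 - 0.5600) + 0.5600/12
= 0.4400 + 0.0467
= 0.4867

0.4867


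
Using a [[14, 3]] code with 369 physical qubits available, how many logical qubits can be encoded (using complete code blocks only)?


Each code block uses 14 physical qubits for 3 logical qubit(s).
Number of complete blocks = floor(369 / 14) = 26
Logical qubits = 26 * 3
= 78

78


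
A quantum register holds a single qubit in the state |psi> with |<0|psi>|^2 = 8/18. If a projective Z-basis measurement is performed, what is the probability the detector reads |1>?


|alpha|^2 = 8/18 = 0.4444
|beta|^2 = 1 - 8/18 = 10/18 = 0.5556
P(|1>) = |beta|^2 = 0.5556

0.5556


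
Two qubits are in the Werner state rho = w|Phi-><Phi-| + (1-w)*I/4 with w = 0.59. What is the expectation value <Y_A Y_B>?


|Phi-> = (|00> - |11>)/sqrt(2)
For the pure Bell state, <Y_A Y_B> = +1 (Bell-state Pauli correlator).
The maximally-mixed part I/4 has tr(I/4 * P tensor P) = 0 for any traceless Pauli P.
So <Y_A Y_B>_rho = w * (+1) + (1 - w) * 0
= 0.59 * (+1)
= 0.5900

0.5900


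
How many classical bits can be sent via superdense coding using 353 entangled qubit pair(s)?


Superdense coding allows 2 classical bits per shared entangled pair.
353 pair(s) -> 2 * 353 = 706 classical bits

706


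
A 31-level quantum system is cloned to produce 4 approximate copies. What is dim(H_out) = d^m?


Output space = H^(tensor 4) where dim(H) = 31
dim = 31^4
= 961 (after 2 factors)
= 29791 (after 3 factors)
= 923521 (after 4 factors)
= 923521

923521


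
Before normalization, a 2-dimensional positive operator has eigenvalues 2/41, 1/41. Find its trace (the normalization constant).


tr(M) = sum of eigenvalues
= 2/41 + 1/41
= 3/41
= 0.0732

0.0732


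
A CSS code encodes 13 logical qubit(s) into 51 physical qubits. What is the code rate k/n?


Code rate R = k/n
= 13/51
= 0.2549

0.2549


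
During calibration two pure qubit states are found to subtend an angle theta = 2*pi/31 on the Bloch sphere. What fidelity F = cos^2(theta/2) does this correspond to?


For states separated by angle theta on Bloch sphere:
F = cos^2(theta/2)
theta = 2*pi/31 = 0.2027
theta/2 = 0.1013
cos(theta/2) = 0.9949
F = 0.9898

0.9898


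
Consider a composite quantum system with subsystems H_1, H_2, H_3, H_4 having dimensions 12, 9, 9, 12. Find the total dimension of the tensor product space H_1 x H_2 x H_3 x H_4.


dim(H_1 x H_2 x H_3 x H_4) = 12 * 9 * 9 * 12
= 108 * 9 * 12
= 972 * 12
= 11664

11664


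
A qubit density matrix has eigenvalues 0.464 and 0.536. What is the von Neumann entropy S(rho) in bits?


S = -p*log2(p) - (1-p)*log2(1-p)
p = 0.4640, 1-p = 0.5360
= -0.4640 * log2(0.4640) - 0.5360 * log2(0.5360)
= -(-0.5140) - (-0.4822)
= 0.9963

0.9963


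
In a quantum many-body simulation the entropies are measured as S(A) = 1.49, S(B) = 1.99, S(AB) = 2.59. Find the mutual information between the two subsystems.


I(A:B) = S(A) + S(B) - S(AB)
= 1.49 + 1.99 - 2.59
= 0.8900

0.8900


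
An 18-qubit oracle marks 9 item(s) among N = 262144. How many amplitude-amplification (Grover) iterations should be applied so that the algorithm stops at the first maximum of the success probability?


After j Grover iterations the success probability is P(j) = sin^2((2j+1)*theta), where sin(theta) = sqrt(k/N).
N = 2^18 = 262144, k = 9
sin(theta) = sqrt(k/N) = 0.005859375
theta = arcsin(sqrt(k/N)) = 0.005859408528 rad
P(j) reaches its first maximum when (2j+1)*theta is as close as possible to pi/2, i.e. j = round(pi/(4*theta) - 1/2).
pi/(4*theta) - 1/2 = 133.5405
(For comparison, the common estimate pi/4 * sqrt(N/k) = 134.0413; the exact maximiser is used here.)
Optimal iterations = 134

134


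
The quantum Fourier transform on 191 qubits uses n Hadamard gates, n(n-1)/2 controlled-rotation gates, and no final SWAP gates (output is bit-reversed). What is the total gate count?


Hadamard gates: 191
Controlled rotations: n*(n-1)/2 = 191*190/2 = 18145
SWAP gates: 0 (omitted)
Total = 191 + 18145
= 18336

18336


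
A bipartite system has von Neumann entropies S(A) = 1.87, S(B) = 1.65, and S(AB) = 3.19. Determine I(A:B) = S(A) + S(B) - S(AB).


I(A:B) = S(A) + S(B) - S(AB)
= 1.87 + 1.65 - 3.19
= 0.3300

0.3300


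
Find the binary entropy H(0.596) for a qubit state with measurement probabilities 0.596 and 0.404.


S = -p*log2(p) - (1-p)*log2(1-p)
p = 0.5960, 1-p = 0.4040
= -0.5960 * log2(0.5960) - 0.4040 * log2(0.4040)
= -(-0.4450) - (-0.5283)
= 0.9732

0.9732


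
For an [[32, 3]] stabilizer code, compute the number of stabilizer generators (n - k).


For an [[n,k]] stabilizer code:
Number of stabilizer generators = n - k
= 32 - 3
= 29

29


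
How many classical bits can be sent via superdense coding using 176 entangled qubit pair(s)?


Superdense coding allows 2 classical bits per shared entangled pair.
176 pair(s) -> 2 * 176 = 352 classical bits

352


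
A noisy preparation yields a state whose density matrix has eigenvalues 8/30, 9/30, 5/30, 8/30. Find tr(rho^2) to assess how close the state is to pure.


tr(rho^2) = sum of eigenvalues squared
= (8/30)^2 + (9/30)^2 + (5/30)^2 + (8/30)^2
= (64 + 81 + 25 + 64) / 900
= 234/900
= 0.2600

0.2600


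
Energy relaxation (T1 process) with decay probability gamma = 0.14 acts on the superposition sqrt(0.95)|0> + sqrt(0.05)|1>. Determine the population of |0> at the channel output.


For amplitude damping with parameter gamma on state sqrt(a)|0> + sqrt(b)|1>:
alpha^2 = 0.95, beta^2 = 0.05
P(|0>) = alpha^2 + gamma * beta^2
= 0.95 + 0.14 * 0.05
= 0.95 + 0.0070
= 0.9570

0.9570


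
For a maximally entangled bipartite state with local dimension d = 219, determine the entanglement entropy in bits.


For a maximally entangled state in d x d:
S = log2(d) = log2(219)
= 7.7748

7.7748


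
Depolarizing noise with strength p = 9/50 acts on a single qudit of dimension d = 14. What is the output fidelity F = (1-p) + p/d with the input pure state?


F = (1-p) + p/d
= (1 - 0.1800) + 0.1800/14
= 0.8200 + 0.0129
= 0.8329

0.8329


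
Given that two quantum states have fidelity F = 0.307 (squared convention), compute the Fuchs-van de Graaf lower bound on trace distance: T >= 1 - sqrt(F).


Fuchs-van de Graaf (squared-fidelity convention): 1 - sqrt(F) <= T <= sqrt(1 - F).
Lower bound: T >= 1 - sqrt(F)
sqrt(F) = sqrt(0.307) = 0.5541
T >= 1 - 0.5541
T >= 0.4459

0.4459


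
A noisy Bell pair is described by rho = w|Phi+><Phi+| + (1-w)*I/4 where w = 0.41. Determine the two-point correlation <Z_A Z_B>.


|Phi+> = (|00> + |11>)/sqrt(2)
For the pure Bell state, <Z_A Z_B> = +1 (Bell-state Pauli correlator).
The maximally-mixed part I/4 has tr(I/4 * P tensor P) = 0 for any traceless Pauli P.
So <Z_A Z_B>_rho = w * (+1) + (1 - w) * 0
= 0.41 * (+1)
= 0.4100

0.4100


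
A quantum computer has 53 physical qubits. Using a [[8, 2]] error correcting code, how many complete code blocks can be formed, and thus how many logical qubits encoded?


Each code block uses 8 physical qubits for 2 logical qubit(s).
Number of complete blocks = floor(53 / 8) = 6
Logical qubits = 6 * 2
= 12

12


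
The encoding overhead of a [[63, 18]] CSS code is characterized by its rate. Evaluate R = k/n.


Code rate R = k/n
= 18/63
= 0.2857

0.2857


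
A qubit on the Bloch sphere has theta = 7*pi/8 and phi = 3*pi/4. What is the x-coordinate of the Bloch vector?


theta = 2.7489, phi = 2.3562
r_x = sin(theta)*cos(phi) = 0.3827 * -0.7071
r_x = -0.2706

-0.2706


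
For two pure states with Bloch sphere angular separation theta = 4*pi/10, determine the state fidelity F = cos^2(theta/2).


For states separated by angle theta on Bloch sphere:
F = cos^2(theta/2)
theta = 4*pi/10 = 1.2566
theta/2 = 0.6283
cos(theta/2) = 0.8090
F = 0.6545

0.6545


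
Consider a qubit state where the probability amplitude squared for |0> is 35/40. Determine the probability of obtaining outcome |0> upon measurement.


|alpha|^2 = 35/40 = 0.8750
|beta|^2 = 1 - 35/40 = 5/40 = 0.1250
P(|0>) = |alpha|^2 = 0.8750

0.8750


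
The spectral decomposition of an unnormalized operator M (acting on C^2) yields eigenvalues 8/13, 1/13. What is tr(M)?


tr(M) = sum of eigenvalues
= 8/13 + 1/13
= 9/13
= 0.6923

0.6923


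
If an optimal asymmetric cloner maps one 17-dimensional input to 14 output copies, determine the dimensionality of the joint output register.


Output space = H^(tensor 14) where dim(H) = 17
dim = 17^14
= 289 (after 2 factors)
= 4913 (after 3 factors)
= 83521 (after 4 factors)
= 1419857 (after 5 factors)
= 24137569 (after 6 factors)
= 410338673 (after 7 factors)
= 6975757441 (after 8 factors)
= 118587876497 (after 9 factors)
= 2015993900449 (after 10 factors)
= 34271896307633 (after 11 factors)
= 582622237229761 (after 12 factors)
= 9904578032905937 (after 13 factors)
= 168377826559400929 (after 14 factors)
= 168377826559400929

168377826559400929


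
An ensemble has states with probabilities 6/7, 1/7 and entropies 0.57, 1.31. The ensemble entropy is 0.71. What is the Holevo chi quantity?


chi = S(rho) - sum_i p_i * S(rho_i)
Weighted entropy = 6/7 * 0.57 + 1/7 * 1.31
= 0.6757
chi = 0.71 - 0.6757
= 0.0343

0.0343


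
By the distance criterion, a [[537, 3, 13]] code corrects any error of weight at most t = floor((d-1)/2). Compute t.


Code parameters: [[537, 3, 13]], distance d = 13.
Number of correctable errors = floor((d-1)/2)
= floor((13 - 1)/2)
= floor(12/2)
= 6

6


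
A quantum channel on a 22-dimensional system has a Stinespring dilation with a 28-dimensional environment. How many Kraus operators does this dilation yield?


Tracing out the environment in an orthonormal basis {|i>_E} gives Kraus operators K_i = <i|_E U |0>_E.
Number of Kraus operators = dim(H_env) = d_env
= 28

28


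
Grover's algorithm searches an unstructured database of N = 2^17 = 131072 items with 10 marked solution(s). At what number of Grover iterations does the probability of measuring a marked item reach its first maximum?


After j Grover iterations the success probability is P(j) = sin^2((2j+1)*theta), where sin(theta) = sqrt(k/N).
N = 2^17 = 131072, k = 10
sin(theta) = sqrt(k/N) = 0.008734640537
theta = arcsin(sqrt(k/N)) = 0.008734751608 rad
P(j) reaches its first maximum when (2j+1)*theta is as close as possible to pi/2, i.e. j = round(pi/(4*theta) - 1/2).
pi/(4*theta) - 1/2 = 89.4165
(For comparison, the common estimate pi/4 * sqrt(N/k) = 89.9176; the exact maximiser is used here.)
Optimal iterations = 89

89


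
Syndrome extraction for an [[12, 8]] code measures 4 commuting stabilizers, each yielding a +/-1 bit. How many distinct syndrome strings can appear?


Each stabilizer generator gives a binary (+1 or -1) measurement outcome.
With 4 independent generators:
Total syndromes = 2^4
= 16

16


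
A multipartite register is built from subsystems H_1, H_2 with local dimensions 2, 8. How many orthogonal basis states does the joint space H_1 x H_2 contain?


dim(H_1 x H_2) = 2 * 8
= 16

16


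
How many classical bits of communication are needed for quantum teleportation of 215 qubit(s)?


Quantum teleportation requires 2 classical bits per qubit teleported.
215 qubit(s) -> 2 * 215 = 430 classical bits

430


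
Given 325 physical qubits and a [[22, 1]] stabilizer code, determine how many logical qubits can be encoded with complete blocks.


Each code block uses 22 physical qubits for 1 logical qubit(s).
Number of complete blocks = floor(325 / 22) = 14
Logical qubits = 14 * 1
= 14

14


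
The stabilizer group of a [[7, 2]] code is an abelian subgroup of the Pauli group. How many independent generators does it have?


For an [[n,k]] stabilizer code:
Number of stabilizer generators = n - k
= 7 - 2
= 5

5


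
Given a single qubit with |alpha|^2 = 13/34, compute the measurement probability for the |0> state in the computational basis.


|alpha|^2 = 13/34 = 0.3824
|beta|^2 = 1 - 13/34 = 21/34 = 0.6176
P(|0>) = |alpha|^2 = 0.3824

0.3824


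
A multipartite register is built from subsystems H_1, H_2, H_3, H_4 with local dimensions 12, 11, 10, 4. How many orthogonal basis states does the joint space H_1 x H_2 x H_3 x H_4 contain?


dim(H_1 x H_2 x H_3 x H_4) = 12 * 11 * 10 * 4
= 132 * 10 * 4
= 1320 * 4
= 5280

5280


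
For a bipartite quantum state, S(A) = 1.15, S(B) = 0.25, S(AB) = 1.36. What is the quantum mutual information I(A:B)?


I(A:B) = S(A) + S(B) - S(AB)
= 1.15 + 0.25 - 1.36
= 0.0400

0.0400


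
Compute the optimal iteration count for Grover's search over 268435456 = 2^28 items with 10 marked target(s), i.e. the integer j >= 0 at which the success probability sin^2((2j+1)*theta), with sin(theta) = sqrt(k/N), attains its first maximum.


After j Grover iterations the success probability is P(j) = sin^2((2j+1)*theta), where sin(theta) = sqrt(k/N).
N = 2^28 = 268435456, k = 10
sin(theta) = sqrt(k/N) = 0.0001930101111
theta = arcsin(sqrt(k/N)) = 0.0001930101123 rad
P(j) reaches its first maximum when (2j+1)*theta is as close as possible to pi/2, i.e. j = round(pi/(4*theta) - 1/2).
pi/(4*theta) - 1/2 = 4068.7073
(For comparison, the common estimate pi/4 * sqrt(N/k) = 4069.2074; the exact maximiser is used here.)
Optimal iterations = 4069

4069


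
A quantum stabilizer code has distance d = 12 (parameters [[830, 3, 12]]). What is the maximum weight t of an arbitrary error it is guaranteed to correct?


Code parameters: [[830, 3, 12]], distance d = 12.
Number of correctable errors = floor((d-1)/2)
= floor((12 - 1)/2)
= floor(11/2)
= 5

5


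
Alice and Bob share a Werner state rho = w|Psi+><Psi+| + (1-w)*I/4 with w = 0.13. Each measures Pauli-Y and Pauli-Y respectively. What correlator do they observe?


|Psi+> = (|01> + |10>)/sqrt(2)
For the pure Bell state, <Y_A Y_B> = +1 (Bell-state Pauli correlator).
The maximally-mixed part I/4 has tr(I/4 * P tensor P) = 0 for any traceless Pauli P.
So <Y_A Y_B>_rho = w * (+1) + (1 - w) * 0
= 0.13 * (+1)
= 0.1300

0.1300


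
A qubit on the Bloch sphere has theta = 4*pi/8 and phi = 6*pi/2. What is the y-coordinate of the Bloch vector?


theta = 1.5708, phi = 9.4248
r_y = sin(theta)*sin(phi) = 1.0000 * 0.0000
r_y = 0.0000

0.0000


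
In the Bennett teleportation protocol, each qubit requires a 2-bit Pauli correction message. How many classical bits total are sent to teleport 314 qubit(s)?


Quantum teleportation requires 2 classical bits per qubit teleported.
314 qubit(s) -> 2 * 314 = 628 classical bits

628


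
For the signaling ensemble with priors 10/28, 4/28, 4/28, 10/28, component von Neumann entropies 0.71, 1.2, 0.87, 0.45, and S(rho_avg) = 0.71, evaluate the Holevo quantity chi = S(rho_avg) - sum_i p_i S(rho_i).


chi = S(rho) - sum_i p_i * S(rho_i)
Weighted entropy = 10/28 * 0.71 + 4/28 * 1.2 + 4/28 * 0.87 + 10/28 * 0.45
= 0.7100
chi = 0.71 - 0.7100
= 0.0000

0.0000


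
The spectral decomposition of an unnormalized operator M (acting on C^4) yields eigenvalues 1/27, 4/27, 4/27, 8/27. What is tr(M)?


tr(M) = sum of eigenvalues
= 1/27 + 4/27 + 4/27 + 8/27
= 17/27
= 0.6296

0.6296


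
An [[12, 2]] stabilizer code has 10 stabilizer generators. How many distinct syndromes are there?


Each stabilizer generator gives a binary (+1 or -1) measurement outcome.
With 10 independent generators:
Total syndromes = 2^10
= 1024

1024


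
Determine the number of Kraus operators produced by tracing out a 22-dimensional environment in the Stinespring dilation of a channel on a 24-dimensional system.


Tracing out the environment in an orthonormal basis {|i>_E} gives Kraus operators K_i = <i|_E U |0>_E.
Number of Kraus operators = dim(H_env) = d_env
= 22

22


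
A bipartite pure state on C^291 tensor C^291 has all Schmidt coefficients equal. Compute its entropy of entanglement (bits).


For a maximally entangled state in d x d:
S = log2(d) = log2(291)
= 8.1849

8.1849


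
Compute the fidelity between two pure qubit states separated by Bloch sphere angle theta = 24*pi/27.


For states separated by angle theta on Bloch sphere:
F = cos^2(theta/2)
theta = 24*pi/27 = 2.7925
theta/2 = 1.3963
cos(theta/2) = 0.1736
F = 0.0302

0.0302


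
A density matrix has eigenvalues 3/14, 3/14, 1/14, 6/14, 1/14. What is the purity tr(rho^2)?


tr(rho^2) = sum of eigenvalues squared
= (3/14)^2 + (3/14)^2 + (1/14)^2 + (6/14)^2 + (1/14)^2
= (9 + 9 + 1 + 36 + 1) / 196
= 56/196
= 0.2857

0.2857


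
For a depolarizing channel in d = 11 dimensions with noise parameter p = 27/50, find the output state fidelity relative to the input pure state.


F = (1-p) + p/d
= (1 - 0.5400) + 0.5400/11
= 0.4600 + 0.0491
= 0.5091

0.5091


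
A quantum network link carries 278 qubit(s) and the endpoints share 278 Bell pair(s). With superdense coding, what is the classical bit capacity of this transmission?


Superdense coding allows 2 classical bits per shared entangled pair.
278 pair(s) -> 2 * 278 = 556 classical bits

556


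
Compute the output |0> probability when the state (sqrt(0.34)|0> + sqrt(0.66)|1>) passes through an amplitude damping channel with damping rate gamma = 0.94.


For amplitude damping with parameter gamma on state sqrt(a)|0> + sqrt(b)|1>:
alpha^2 = 0.34, beta^2 = 0.66
P(|0>) = alpha^2 + gamma * beta^2
= 0.34 + 0.94 * 0.66
= 0.34 + 0.6204
= 0.9604

0.9604


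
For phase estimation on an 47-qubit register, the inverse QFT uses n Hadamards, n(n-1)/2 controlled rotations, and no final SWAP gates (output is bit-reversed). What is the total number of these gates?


Hadamard gates: 47
Controlled rotations: n*(n-1)/2 = 47*46/2 = 1081
SWAP gates: 0 (omitted)
Total = 47 + 1081
= 1128

1128


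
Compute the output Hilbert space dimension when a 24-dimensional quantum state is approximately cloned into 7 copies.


Output space = H^(tensor 7) where dim(H) = 24
dim = 24^7
= 576 (after 2 factors)
= 13824 (after 3 factors)
= 331776 (after 4 factors)
= 7962624 (after 5 factors)
= 191102976 (after 6 factors)
= 4586471424 (after 7 factors)
= 4586471424

4586471424


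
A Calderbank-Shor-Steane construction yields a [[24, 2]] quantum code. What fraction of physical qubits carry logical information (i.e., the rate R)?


Code rate R = k/n
= 2/24
= 0.0833

0.0833


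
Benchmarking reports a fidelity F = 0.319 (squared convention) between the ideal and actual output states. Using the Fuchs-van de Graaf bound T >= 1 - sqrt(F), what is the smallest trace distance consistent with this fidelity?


Fuchs-van de Graaf (squared-fidelity convention): 1 - sqrt(F) <= T <= sqrt(1 - F).
Lower bound: T >= 1 - sqrt(F)
sqrt(F) = sqrt(0.319) = 0.5648
T >= 1 - 0.5648
T >= 0.4352

0.4352


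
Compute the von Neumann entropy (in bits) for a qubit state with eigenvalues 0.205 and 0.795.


S = -p*log2(p) - (1-p)*log2(1-p)
p = 0.2050, 1-p = 0.7950
= -0.2050 * log2(0.2050) - 0.7950 * log2(0.7950)
= -(-0.4687) - (-0.2631)
= 0.7318

0.7318


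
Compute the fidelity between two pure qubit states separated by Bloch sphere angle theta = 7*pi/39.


For states separated by angle theta on Bloch sphere:
F = cos^2(theta/2)
theta = 7*pi/39 = 0.5639
theta/2 = 0.2819
cos(theta/2) = 0.9605
F = 0.9226

0.9226


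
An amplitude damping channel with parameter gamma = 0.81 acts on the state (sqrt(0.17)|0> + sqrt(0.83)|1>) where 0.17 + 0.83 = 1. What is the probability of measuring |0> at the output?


For amplitude damping with parameter gamma on state sqrt(a)|0> + sqrt(b)|1>:
alpha^2 = 0.17, beta^2 = 0.83
P(|0>) = alpha^2 + gamma * beta^2
= 0.17 + 0.81 * 0.83
= 0.17 + 0.6723
= 0.8423

0.8423


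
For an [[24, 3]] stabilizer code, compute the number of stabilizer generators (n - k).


For an [[n,k]] stabilizer code:
Number of stabilizer generators = n - k
= 24 - 3
= 21

21


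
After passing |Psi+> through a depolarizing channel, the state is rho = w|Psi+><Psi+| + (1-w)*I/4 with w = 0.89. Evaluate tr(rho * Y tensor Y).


|Psi+> = (|01> + |10>)/sqrt(2)
For the pure Bell state, <Y_A Y_B> = +1 (Bell-state Pauli correlator).
The maximally-mixed part I/4 has tr(I/4 * P tensor P) = 0 for any traceless Pauli P.
So <Y_A Y_B>_rho = w * (+1) + (1 - w) * 0
= 0.89 * (+1)
= 0.8900

0.8900


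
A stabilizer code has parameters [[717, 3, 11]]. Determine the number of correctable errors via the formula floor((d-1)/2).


Code parameters: [[717, 3, 11]], distance d = 11.
Number of correctable errors = floor((d-1)/2)
= floor((11 - 1)/2)
= floor(10/2)
= 5

5


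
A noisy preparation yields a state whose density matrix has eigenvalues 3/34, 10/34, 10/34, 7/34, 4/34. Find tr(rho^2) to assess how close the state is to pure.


tr(rho^2) = sum of eigenvalues squared
= (3/34)^2 + (10/34)^2 + (10/34)^2 + (7/34)^2 + (4/34)^2
= (9 + 100 + 100 + 49 + 16) / 1156
= 274/1156
= 0.2370

0.2370


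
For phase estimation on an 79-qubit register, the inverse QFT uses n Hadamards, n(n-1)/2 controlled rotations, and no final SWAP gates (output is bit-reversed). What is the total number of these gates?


Hadamard gates: 79
Controlled rotations: n*(n-1)/2 = 79*78/2 = 3081
SWAP gates: 0 (omitted)
Total = 79 + 3081
= 3160

3160


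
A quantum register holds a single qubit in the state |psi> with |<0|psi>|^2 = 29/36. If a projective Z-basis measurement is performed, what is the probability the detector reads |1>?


|alpha|^2 = 29/36 = 0.8056
|beta|^2 = 1 - 29/36 = 7/36 = 0.1944
P(|1>) = |beta|^2 = 0.1944

0.1944


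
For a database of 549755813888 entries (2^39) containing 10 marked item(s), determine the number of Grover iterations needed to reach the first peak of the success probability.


After j Grover iterations the success probability is P(j) = sin^2((2j+1)*theta), where sin(theta) = sqrt(k/N).
N = 2^39 = 549755813888, k = 10
sin(theta) = sqrt(k/N) = 4.2649612e-06
theta = arcsin(sqrt(k/N)) = 4.2649612e-06 rad
P(j) reaches its first maximum when (2j+1)*theta is as close as possible to pi/2, i.e. j = round(pi/(4*theta) - 1/2).
pi/(4*theta) - 1/2 = 184150.8033
(For comparison, the common estimate pi/4 * sqrt(N/k) = 184151.3033; the exact maximiser is used here.)
Optimal iterations = 184151

184151


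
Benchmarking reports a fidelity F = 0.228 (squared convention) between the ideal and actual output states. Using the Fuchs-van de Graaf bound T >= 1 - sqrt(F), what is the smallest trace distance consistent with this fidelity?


Fuchs-van de Graaf (squared-fidelity convention): 1 - sqrt(F) <= T <= sqrt(1 - F).
Lower bound: T >= 1 - sqrt(F)
sqrt(F) = sqrt(0.228) = 0.4775
T >= 1 - 0.4775
T >= 0.5225

0.5225


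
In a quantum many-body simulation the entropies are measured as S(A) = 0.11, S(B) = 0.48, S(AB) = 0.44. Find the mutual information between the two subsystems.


I(A:B) = S(A) + S(B) - S(AB)
= 0.11 + 0.48 - 0.44
= 0.1500

0.1500


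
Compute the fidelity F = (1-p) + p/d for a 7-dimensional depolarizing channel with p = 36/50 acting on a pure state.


F = (1-p) + p/d
= (1 - 0.7200) + 0.7200/7
= 0.2800 + 0.1029
= 0.3829

0.3829


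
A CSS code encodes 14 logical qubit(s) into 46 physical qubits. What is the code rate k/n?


Code rate R = k/n
= 14/46
= 0.3043

0.3043


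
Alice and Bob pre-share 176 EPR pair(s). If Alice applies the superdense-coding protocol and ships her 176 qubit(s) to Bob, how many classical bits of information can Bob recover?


Superdense coding allows 2 classical bits per shared entangled pair.
176 pair(s) -> 2 * 176 = 352 classical bits

352


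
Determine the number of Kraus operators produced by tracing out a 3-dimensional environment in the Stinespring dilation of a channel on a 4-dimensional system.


Tracing out the environment in an orthonormal basis {|i>_E} gives Kraus operators K_i = <i|_E U |0>_E.
Number of Kraus operators = dim(H_env) = d_env
= 3

3


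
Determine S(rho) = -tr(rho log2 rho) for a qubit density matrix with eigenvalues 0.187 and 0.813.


S = -p*log2(p) - (1-p)*log2(1-p)
p = 0.1870, 1-p = 0.8130
= -0.1870 * log2(0.1870) - 0.8130 * log2(0.8130)
= -(-0.4523) - (-0.2428)
= 0.6952

0.6952


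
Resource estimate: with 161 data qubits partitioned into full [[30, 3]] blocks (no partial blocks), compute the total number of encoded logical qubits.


Each code block uses 30 physical qubits for 3 logical qubit(s).
Number of complete blocks = floor(161 / 30) = 5
Logical qubits = 5 * 3
= 15

15


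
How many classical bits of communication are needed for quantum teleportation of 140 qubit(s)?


Quantum teleportation requires 2 classical bits per qubit teleported.
140 qubit(s) -> 2 * 140 = 280 classical bits

280


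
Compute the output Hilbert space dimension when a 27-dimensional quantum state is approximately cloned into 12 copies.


Output space = H^(tensor 12) where dim(H) = 27
dim = 27^12
= 729 (after 2 factors)
= 19683 (after 3 factors)
= 531441 (after 4 factors)
= 14348907 (after 5 factors)
= 387420489 (after 6 factors)
= 10460353203 (after 7 factors)
= 282429536481 (after 8 factors)
= 7625597484987 (after 9 factors)
= 205891132094649 (after 10 factors)
= 5559060566555523 (after 11 factors)
= 150094635296999121 (after 12 factors)
= 150094635296999121

150094635296999121


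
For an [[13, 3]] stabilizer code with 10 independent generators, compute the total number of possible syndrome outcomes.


Each stabilizer generator gives a binary (+1 or -1) measurement outcome.
With 10 independent generators:
Total syndromes = 2^10
= 1024

1024


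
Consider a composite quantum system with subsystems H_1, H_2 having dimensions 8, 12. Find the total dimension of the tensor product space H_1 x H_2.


dim(H_1 x H_2) = 8 * 12
= 96

96


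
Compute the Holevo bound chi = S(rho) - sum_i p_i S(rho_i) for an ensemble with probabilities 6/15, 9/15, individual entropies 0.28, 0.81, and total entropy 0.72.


chi = S(rho) - sum_i p_i * S(rho_i)
Weighted entropy = 6/15 * 0.28 + 9/15 * 0.81
= 0.5980
chi = 0.72 - 0.5980
= 0.1220

0.1220


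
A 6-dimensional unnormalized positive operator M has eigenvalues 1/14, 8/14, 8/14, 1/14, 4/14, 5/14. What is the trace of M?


tr(M) = sum of eigenvalues
= 1/14 + 8/14 + 8/14 + 1/14 + 4/14 + 5/14
= 27/14
= 1.9286

1.9286
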